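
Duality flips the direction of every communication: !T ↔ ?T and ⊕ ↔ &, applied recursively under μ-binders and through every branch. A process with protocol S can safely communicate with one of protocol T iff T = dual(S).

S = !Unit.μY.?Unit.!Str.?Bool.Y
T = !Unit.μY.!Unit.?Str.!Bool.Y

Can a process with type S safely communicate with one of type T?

!Unit ‖ !Unit  ✗ same direction on both sides — not dual

NO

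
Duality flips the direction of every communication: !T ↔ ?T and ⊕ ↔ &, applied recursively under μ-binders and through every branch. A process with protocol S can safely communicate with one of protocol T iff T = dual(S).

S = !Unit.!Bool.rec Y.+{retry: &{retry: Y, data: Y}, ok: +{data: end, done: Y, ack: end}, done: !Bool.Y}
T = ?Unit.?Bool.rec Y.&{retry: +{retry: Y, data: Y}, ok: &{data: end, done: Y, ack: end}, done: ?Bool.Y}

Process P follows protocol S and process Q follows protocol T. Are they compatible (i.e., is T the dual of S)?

YES

!Unit ‖ ?Unit  ok
  !Bool ‖ ?Bool  ok
    rec Y ‖ rec Y  ok (rec unchanged)
      +{retry,ok,done} ‖ &{retry,ok,done}  ok label sets agree
        [retry]
          &{retry,data} ‖ +{retry,data}  ok label sets agree
            [retry]
              Y ‖ Y  ok
            [data]
              Y ‖ Y  ok
        [ok]
          +{data,done,ack} ‖ &{data,done,ack}  ok label sets agree
            [data]
              end ‖ end  ok
            [done]
              Y ‖ Y  ok
            [ack]
              end ‖ end  ok
        [done]
          !Bool ‖ ?Bool  ok
            Y ‖ Y  ok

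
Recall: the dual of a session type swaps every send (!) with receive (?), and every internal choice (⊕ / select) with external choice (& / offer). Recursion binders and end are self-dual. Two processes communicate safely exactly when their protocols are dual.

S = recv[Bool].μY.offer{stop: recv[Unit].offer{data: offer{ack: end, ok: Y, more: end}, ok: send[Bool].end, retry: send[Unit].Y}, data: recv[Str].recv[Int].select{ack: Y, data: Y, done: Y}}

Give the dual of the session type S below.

send[Bool].μY.select{stop: send[Unit].select{data: select{ack: end, ok: Y, more: end}, ok: recv[Bool].end, retry: recv[Unit].Y}, data: send[Str].send[Int].offer{ack: Y, data: Y, done: Y}}

recv[Bool] → send[Bool]
  μY → μY  (μ self-dual)
    offer{stop,data} → select{stop,data}  (&→⊕)
      • stop:
        recv[Unit] → send[Unit]
          offer{data,ok,retry} → select{data,ok,retry}  (&→⊕)
            • data:
              offer{ack,ok,more} → select{ack,ok,more}  (&→⊕)
                • ack:
                  dual(end) = end
                • ok:
                  dual(Y) = Y
                • more:
                  dual(end) = end
            • ok:
              send[Bool] → recv[Bool]
                dual(end) = end
            • retry:
              send[Unit] → recv[Unit]
                dual(Y) = Y
      • data:
        recv[Str] → send[Str]
          recv[Int] → send[Int]
            select{ack,data,done} → offer{ack,data,done}  (internal→external)
              • ack:
                dual(Y) = Y
              • data:
                dual(Y) = Y
              • done:
                dual(Y) = Y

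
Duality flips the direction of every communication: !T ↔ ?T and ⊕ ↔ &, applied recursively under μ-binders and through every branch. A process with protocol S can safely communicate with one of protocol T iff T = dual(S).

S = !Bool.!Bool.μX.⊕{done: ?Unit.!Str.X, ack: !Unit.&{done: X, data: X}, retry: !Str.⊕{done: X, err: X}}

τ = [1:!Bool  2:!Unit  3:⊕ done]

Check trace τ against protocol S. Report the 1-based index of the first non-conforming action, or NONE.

[1] !Bool  ✓  residual = !Bool.μX.…
[2] got !Unit, protocol expects !Bool  ✗

2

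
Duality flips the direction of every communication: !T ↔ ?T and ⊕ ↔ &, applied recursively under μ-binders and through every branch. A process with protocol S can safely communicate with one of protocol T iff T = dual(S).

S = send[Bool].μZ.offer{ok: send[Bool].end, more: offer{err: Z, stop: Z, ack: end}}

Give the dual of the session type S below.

send[Bool] = recv[Bool]
  μZ = μZ  (μ self-dual)
    offer{ok,more} = select{ok,more}  (offer→select)
      case ok:
        send[Bool] = recv[Bool]
          end ↦ end
      case more:
        offer{err,stop,ack} = select{err,stop,ack}  (offer→select)
          case err:
            Z ↦ Z
          case stop:
            Z ↦ Z
          case ack:
            end ↦ end

recv[Bool].μZ.select{ok: recv[Bool].end, more: select{err: Z, stop: Z, ack: end}}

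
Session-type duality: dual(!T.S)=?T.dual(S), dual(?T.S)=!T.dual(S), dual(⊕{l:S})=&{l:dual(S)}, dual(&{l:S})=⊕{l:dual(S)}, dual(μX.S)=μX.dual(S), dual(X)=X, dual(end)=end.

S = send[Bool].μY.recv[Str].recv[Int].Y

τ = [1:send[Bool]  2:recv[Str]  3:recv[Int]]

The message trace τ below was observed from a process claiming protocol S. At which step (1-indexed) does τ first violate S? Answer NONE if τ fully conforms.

NONE

@1 send[Bool]  ✓  residual = μY.…
@2 recv[Str]  ✓  residual = recv[Int].μY.…
@3 recv[Int]  ✓  residual = μY.…
all 3 steps conform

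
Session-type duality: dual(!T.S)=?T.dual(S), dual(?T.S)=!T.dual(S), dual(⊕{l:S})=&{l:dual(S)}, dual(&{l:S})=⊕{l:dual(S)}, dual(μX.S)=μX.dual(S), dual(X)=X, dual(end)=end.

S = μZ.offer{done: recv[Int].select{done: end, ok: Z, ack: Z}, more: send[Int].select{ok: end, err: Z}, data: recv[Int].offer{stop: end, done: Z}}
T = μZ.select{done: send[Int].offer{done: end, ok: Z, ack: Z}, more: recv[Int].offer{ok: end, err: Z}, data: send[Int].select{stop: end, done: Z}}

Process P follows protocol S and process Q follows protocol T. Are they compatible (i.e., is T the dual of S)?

μZ ‖ μZ  ✓ (binder kept)
  offer{done,more,data} ‖ select{done,more,data}  ✓ same labels
    case done:
      recv[Int] ‖ send[Int]  ✓
        select{done,ok,ack} ‖ offer{done,ok,ack}  ✓ same labels
          case done:
            end ‖ end  ✓
          case ok:
            Z ‖ Z  ✓
          case ack:
            Z ‖ Z  ✓
    case more:
      send[Int] ‖ recv[Int]  ✓
        select{ok,err} ‖ offer{ok,err}  ✓ same labels
          case ok:
            end ‖ end  ✓
          case err:
            Z ‖ Z  ✓
    case data:
      recv[Int] ‖ send[Int]  ✓
        offer{stop,done} ‖ select{stop,done}  ✓ same labels
          case stop:
            end ‖ end  ✓
          case done:
            Z ‖ Z  ✓

YES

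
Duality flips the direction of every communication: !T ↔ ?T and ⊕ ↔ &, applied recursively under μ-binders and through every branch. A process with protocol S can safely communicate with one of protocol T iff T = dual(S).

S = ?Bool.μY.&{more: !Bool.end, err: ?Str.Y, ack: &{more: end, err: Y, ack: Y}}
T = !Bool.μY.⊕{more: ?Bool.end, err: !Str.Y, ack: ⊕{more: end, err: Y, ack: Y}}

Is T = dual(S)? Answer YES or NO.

YES

?Bool ‖ !Bool  ✓
  μY ‖ μY  ✓ (binder kept)
    &{more,err,ack} ‖ ⊕{more,err,ack}  ✓ same labels
      case more:
        !Bool ‖ ?Bool  ✓
          end ‖ end  ✓
      case err:
        ?Str ‖ !Str  ✓
          Y ‖ Y  ✓
      case ack:
        &{more,err,ack} ‖ ⊕{more,err,ack}  ✓ same labels
          case more:
            end ‖ end  ✓
          case err:
            Y ‖ Y  ✓
          case ack:
            Y ‖ Y  ✓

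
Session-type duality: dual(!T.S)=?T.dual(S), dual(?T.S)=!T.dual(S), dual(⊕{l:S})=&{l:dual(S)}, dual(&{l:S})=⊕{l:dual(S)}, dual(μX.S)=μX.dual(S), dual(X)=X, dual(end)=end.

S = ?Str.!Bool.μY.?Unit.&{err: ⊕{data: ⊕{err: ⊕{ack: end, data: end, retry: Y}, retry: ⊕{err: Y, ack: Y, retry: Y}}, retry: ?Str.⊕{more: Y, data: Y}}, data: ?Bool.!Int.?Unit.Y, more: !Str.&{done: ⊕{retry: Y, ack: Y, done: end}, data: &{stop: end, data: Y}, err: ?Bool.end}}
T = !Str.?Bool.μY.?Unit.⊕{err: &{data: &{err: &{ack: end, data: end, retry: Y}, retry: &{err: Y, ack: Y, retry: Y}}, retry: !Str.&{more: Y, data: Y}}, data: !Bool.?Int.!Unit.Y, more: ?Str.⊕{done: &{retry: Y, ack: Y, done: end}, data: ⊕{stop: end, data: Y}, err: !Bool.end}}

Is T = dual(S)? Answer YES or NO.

?Str ‖ !Str  ok
  !Bool ‖ ?Bool  ok
    μY ‖ μY  ok (rec unchanged)
      ?Unit ‖ ?Unit  ✗ same direction on both sides — not dual

NO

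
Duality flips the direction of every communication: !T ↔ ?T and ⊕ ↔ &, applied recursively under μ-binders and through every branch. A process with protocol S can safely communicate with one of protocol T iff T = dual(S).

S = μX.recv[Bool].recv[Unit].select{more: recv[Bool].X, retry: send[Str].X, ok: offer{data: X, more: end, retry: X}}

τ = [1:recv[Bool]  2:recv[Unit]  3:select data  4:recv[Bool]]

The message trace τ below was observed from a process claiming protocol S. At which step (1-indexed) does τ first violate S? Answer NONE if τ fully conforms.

3

step 1: recv[Bool]  ok  now at recv[Unit].select{more: recv[Bool].μX.…, retry: send[Str].μX.…, ok: offer{data: μX.…, more: end, retry: μX.…}}
step 2: recv[Unit]  ok  now at select{more: recv[Bool].μX.…, retry: send[Str].μX.…, ok: offer{data: μX.…, more: end, retry: μX.…}}
step 3: got select data, protocol expects select more or select retry or select ok  ✗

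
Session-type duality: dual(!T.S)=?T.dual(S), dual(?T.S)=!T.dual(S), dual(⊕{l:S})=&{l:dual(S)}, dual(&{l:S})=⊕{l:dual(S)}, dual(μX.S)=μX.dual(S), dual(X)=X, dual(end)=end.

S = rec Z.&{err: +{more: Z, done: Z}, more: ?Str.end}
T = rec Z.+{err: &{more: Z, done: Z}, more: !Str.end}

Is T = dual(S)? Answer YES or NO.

YES

rec Z ‖ rec Z  ok (μ self-dual)
  &{err,more} ‖ +{err,more}  ok label sets agree
    case err:
      +{more,done} ‖ &{more,done}  ok label sets agree
        case more:
          Z ‖ Z  ok
        case done:
          Z ‖ Z  ok
    case more:
      ?Str ‖ !Str  ok
        end ‖ end  ok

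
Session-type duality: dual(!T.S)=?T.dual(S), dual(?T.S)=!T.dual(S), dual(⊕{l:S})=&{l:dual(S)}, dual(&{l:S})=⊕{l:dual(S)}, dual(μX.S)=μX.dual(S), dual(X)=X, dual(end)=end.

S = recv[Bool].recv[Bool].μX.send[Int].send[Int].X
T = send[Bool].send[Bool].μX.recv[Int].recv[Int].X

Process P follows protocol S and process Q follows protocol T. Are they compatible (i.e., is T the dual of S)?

YES

recv[Bool] ‖ send[Bool]  match
  recv[Bool] ‖ send[Bool]  match
    μX ‖ μX  match (binder kept)
      send[Int] ‖ recv[Int]  match
        send[Int] ‖ recv[Int]  match
          X ‖ X  match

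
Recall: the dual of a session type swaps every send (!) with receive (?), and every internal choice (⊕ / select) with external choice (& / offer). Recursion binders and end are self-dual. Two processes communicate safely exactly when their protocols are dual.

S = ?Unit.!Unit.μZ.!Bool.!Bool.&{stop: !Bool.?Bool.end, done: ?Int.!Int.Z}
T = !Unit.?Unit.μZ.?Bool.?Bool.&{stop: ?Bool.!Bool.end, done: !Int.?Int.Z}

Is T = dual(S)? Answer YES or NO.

NO

?Unit | !Unit  ok
  !Unit | ?Unit  ok
    μZ | μZ  ok (rec unchanged)
      !Bool | ?Bool  ok
        !Bool | ?Bool  ok
          &{stop,done} | &{stop,done}  ✗ choice polarity not flipped — not dual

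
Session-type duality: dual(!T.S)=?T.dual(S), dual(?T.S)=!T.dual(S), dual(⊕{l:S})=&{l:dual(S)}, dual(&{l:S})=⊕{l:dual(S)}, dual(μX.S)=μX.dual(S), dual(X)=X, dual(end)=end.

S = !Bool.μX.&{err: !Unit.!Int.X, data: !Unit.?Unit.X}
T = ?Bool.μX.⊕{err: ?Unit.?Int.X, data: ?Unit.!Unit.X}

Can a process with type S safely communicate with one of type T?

!Bool vs ?Bool  match
  μX vs μX  match (rec unchanged)
    &{err,data} vs ⊕{err,data}  match labels match
      • err:
        !Unit vs ?Unit  match
          !Int vs ?Int  match
            X vs X  match
      • data:
        !Unit vs ?Unit  match
          ?Unit vs !Unit  match
            X vs X  match

YES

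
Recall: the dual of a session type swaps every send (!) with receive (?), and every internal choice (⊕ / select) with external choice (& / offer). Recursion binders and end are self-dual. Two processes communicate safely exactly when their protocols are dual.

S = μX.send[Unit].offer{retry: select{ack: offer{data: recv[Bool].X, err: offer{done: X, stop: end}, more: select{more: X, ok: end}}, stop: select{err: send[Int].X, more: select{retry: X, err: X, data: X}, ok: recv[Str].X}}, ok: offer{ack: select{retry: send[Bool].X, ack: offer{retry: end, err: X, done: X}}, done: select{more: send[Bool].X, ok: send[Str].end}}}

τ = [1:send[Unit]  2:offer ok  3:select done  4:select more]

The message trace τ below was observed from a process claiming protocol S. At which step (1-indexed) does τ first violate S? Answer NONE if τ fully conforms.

3

step 1: send[Unit]  ✓  now at offer{retry: select{ack: offer{data: recv[Bool].μX.…, err: offer{done: μX.…, stop: end}, more: select{more: μX.…, ok: end}}, stop: select{err: send[Int].μX.…, more: select{retry: μX.…, err: μX.…, data: μX.…}, ok: recv[Str].μX.…}}, ok: offer{ack: select{retry: send[Bool].μX.…, ack: offer{retry: end, err: μX.…, done: μX.…}}, done: select{more: send[Bool].μX.…, ok: send[Str].end}}}
step 2: offer ok  ✓  now at offer{ack: select{retry: send[Bool].μX.…, ack: offer{retry: end, err: μX.…, done: μX.…}}, done: select{more: send[Bool].μX.…, ok: send[Str].end}}
step 3: got select done, protocol expects offer ack or offer done  ✗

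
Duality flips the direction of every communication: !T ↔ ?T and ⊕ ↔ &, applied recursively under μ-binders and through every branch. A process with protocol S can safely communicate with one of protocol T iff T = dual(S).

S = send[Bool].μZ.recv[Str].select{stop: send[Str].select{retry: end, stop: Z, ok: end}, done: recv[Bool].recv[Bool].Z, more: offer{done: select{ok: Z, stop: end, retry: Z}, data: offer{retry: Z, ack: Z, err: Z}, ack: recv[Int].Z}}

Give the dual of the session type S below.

recv[Bool].μZ.send[Str].offer{stop: recv[Str].offer{retry: end, stop: Z, ok: end}, done: send[Bool].send[Bool].Z, more: select{done: offer{ok: Z, stop: end, retry: Z}, data: select{retry: Z, ack: Z, err: Z}, ack: send[Int].Z}}

send[Bool] = recv[Bool]
  μZ = μZ  (binder kept)
    recv[Str] = send[Str]
      select{stop,done,more} = offer{stop,done,more}  (⊕→&)
        • stop:
          send[Str] = recv[Str]
            select{retry,stop,ok} = offer{retry,stop,ok}  (⊕→&)
              • retry:
                end ↦ end
              • stop:
                Z ↦ Z
              • ok:
                end ↦ end
        • done:
          recv[Bool] = send[Bool]
            recv[Bool] = send[Bool]
              Z ↦ Z
        • more:
          offer{done,data,ack} = select{done,data,ack}  (&→⊕)
            • done:
              select{ok,stop,retry} = offer{ok,stop,retry}  (⊕→&)
                • ok:
                  Z ↦ Z
                • stop:
                  end ↦ end
                • retry:
                  Z ↦ Z
            • data:
              offer{retry,ack,err} = select{retry,ack,err}  (&→⊕)
                • retry:
                  Z ↦ Z
                • ack:
                  Z ↦ Z
                • err:
                  Z ↦ Z
            • ack:
              recv[Int] = send[Int]
                Z ↦ Z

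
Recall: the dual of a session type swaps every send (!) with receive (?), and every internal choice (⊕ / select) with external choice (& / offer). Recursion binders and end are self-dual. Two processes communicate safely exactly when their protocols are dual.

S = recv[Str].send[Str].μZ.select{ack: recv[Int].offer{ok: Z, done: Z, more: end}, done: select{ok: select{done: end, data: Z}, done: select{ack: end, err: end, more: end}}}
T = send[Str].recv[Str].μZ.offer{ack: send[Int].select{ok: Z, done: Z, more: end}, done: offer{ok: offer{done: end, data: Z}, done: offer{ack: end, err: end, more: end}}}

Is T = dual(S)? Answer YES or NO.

recv[Str] | send[Str]  ✓
  send[Str] | recv[Str]  ✓
    μZ | μZ  ✓ (binder kept)
      select{ack,done} | offer{ack,done}  ✓ labels match
        • ack:
          recv[Int] | send[Int]  ✓
            offer{ok,done,more} | select{ok,done,more}  ✓ labels match
              • ok:
                Z | Z  ✓
              • done:
                Z | Z  ✓
              • more:
                end | end  ✓
        • done:
          select{ok,done} | offer{ok,done}  ✓ labels match
            • ok:
              select{done,data} | offer{done,data}  ✓ labels match
                • done:
                  end | end  ✓
                • data:
                  Z | Z  ✓
            • done:
              select{ack,err,more} | offer{ack,err,more}  ✓ labels match
                • ack:
                  end | end  ✓
                • err:
                  end | end  ✓
                • more:
                  end | end  ✓

YES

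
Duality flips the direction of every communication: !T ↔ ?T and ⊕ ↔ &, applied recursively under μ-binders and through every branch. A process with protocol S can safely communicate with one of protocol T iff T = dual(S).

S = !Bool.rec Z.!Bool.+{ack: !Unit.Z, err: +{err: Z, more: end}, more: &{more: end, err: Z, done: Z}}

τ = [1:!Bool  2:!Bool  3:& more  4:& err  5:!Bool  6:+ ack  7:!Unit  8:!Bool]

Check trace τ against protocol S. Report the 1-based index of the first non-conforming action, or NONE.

@1 !Bool  ✓  residual = rec Z.…
@2 !Bool  ✓  residual = +{ack: !Unit.rec Z.…, err: +{err: rec Z.…, more: end}, more: &{more: end, err: rec Z.…, done: rec Z.…}}
@3 got & more, protocol expects + ack or + err or + more  ✗

3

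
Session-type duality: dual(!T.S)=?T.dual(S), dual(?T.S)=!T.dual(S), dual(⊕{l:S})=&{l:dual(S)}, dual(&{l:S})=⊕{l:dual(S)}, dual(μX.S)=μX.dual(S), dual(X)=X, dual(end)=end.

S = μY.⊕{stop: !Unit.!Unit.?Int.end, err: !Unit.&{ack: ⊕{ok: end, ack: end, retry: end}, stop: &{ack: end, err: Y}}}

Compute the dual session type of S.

μY.&{stop: ?Unit.?Unit.!Int.end, err: ?Unit.⊕{ack: &{ok: end, ack: end, retry: end}, stop: ⊕{ack: end, err: Y}}}

μY → μY  (binder kept)
  ⊕{stop,err} → &{stop,err}  (select→offer)
    • stop:
      !Unit → ?Unit
        !Unit → ?Unit
          ?Int → !Int
            dual(end) = end
    • err:
      !Unit → ?Unit
        &{ack,stop} → ⊕{ack,stop}  (offer→select)
          • ack:
            ⊕{ok,ack,retry} → &{ok,ack,retry}  (select→offer)
              • ok:
                dual(end) = end
              • ack:
                dual(end) = end
              • retry:
                dual(end) = end
          • stop:
            &{ack,err} → ⊕{ack,err}  (offer→select)
              • ack:
                dual(end) = end
              • err:
                dual(Y) = Y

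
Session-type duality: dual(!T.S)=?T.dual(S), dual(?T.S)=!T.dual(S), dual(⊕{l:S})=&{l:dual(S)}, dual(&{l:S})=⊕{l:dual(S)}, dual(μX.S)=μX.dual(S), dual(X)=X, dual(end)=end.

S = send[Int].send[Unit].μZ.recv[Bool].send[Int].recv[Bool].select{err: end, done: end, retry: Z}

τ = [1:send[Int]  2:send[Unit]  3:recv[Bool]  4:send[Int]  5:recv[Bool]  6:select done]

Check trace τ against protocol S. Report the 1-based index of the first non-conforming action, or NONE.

NONE

step 1: send[Int]  ok  cont: send[Unit].μZ.…
step 2: send[Unit]  ok  cont: μZ.…
step 3: recv[Bool]  ok  cont: send[Int].recv[Bool].select{err: end, done: end, retry: μZ.…}
step 4: send[Int]  ok  cont: recv[Bool].select{err: end, done: end, retry: μZ.…}
step 5: recv[Bool]  ok  cont: select{err: end, done: end, retry: μZ.…}
step 6: select done  ok  cont: end
τ conforms to S (length 6)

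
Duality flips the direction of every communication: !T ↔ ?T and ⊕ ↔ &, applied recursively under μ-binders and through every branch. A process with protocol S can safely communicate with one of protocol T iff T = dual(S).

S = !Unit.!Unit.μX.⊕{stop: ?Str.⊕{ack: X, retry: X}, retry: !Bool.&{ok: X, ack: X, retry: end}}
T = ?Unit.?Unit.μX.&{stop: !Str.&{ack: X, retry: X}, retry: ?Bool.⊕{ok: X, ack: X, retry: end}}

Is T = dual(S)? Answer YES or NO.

YES

!Unit vs ?Unit  match
  !Unit vs ?Unit  match
    μX vs μX  match (μ self-dual)
      ⊕{stop,retry} vs &{stop,retry}  match label sets agree
        case stop:
          ?Str vs !Str  match
            ⊕{ack,retry} vs &{ack,retry}  match label sets agree
              case ack:
                X vs X  match
              case retry:
                X vs X  match
        case retry:
          !Bool vs ?Bool  match
            &{ok,ack,retry} vs ⊕{ok,ack,retry}  match label sets agree
              case ok:
                X vs X  match
              case ack:
                X vs X  match
              case retry:
                end vs end  match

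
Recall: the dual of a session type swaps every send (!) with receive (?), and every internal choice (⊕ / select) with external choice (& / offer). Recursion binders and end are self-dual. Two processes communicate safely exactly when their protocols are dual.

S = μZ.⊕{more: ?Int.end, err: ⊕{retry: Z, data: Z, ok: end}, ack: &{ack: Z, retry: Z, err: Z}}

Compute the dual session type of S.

μZ.&{more: !Int.end, err: &{retry: Z, data: Z, ok: end}, ack: ⊕{ack: Z, retry: Z, err: Z}}

μZ ↦ μZ  (binder kept)
  ⊕{more,err,ack} ↦ &{more,err,ack}  (⊕→&)
    [more]
      ?Int ↦ !Int
        end self-dual
    [err]
      ⊕{retry,data,ok} ↦ &{retry,data,ok}  (⊕→&)
        [retry]
          Z self-dual
        [data]
          Z self-dual
        [ok]
          end self-dual
    [ack]
      &{ack,retry,err} ↦ ⊕{ack,retry,err}  (&→⊕)
        [ack]
          Z self-dual
        [retry]
          Z self-dual
        [err]
          Z self-dual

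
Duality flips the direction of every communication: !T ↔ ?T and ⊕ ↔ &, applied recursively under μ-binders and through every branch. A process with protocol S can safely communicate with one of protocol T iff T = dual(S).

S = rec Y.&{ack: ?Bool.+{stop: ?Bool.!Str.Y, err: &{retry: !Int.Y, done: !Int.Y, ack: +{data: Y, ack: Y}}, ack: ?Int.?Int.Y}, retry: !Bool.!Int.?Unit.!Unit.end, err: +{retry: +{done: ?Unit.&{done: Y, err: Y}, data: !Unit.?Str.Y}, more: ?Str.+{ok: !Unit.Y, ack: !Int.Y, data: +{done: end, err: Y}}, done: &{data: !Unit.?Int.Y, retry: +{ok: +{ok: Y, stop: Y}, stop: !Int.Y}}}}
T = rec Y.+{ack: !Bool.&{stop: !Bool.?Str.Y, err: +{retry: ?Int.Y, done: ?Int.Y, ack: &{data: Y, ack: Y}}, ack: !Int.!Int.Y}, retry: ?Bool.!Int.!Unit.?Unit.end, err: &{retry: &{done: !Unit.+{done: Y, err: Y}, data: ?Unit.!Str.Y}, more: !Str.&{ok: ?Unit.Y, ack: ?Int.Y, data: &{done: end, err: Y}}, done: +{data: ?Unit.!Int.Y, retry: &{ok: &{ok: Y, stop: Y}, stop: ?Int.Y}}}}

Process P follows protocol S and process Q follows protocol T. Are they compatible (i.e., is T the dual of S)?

rec Y ‖ rec Y  ✓ (binder kept)
  &{ack,retry,err} ‖ +{ack,retry,err}  ✓ label sets agree
    case ack:
      ?Bool ‖ !Bool  ✓
        +{stop,err,ack} ‖ &{stop,err,ack}  ✓ label sets agree
          case stop:
            ?Bool ‖ !Bool  ✓
              !Str ‖ ?Str  ✓
                Y ‖ Y  ✓
          case err:
            &{retry,done,ack} ‖ +{retry,done,ack}  ✓ label sets agree
              case retry:
                !Int ‖ ?Int  ✓
                  Y ‖ Y  ✓
              case done:
                !Int ‖ ?Int  ✓
                  Y ‖ Y  ✓
              case ack:
                +{data,ack} ‖ &{data,ack}  ✓ label sets agree
                  case data:
                    Y ‖ Y  ✓
                  case ack:
                    Y ‖ Y  ✓
          case ack:
            ?Int ‖ !Int  ✓
              ?Int ‖ !Int  ✓
                Y ‖ Y  ✓
    case retry:
      !Bool ‖ ?Bool  ✓
        !Int ‖ !Int  ✗ same direction on both sides — not dual

NO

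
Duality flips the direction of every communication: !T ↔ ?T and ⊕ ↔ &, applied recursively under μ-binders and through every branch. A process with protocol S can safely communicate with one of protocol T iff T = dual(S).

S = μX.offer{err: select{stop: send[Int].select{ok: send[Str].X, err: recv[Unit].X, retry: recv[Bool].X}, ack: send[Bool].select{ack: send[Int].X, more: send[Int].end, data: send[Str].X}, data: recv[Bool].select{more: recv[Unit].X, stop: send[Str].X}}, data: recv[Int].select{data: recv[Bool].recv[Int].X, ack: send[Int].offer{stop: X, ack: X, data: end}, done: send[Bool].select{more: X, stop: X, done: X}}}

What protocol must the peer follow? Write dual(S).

μX = μX  (binder kept)
  offer{err,data} = select{err,data}  (&→⊕)
    case err:
      select{stop,ack,data} = offer{stop,ack,data}  (⊕→&)
        case stop:
          send[Int] = recv[Int]
            select{ok,err,retry} = offer{ok,err,retry}  (⊕→&)
              case ok:
                send[Str] = recv[Str]
                  X self-dual
              case err:
                recv[Unit] = send[Unit]
                  X self-dual
              case retry:
                recv[Bool] = send[Bool]
                  X self-dual
        case ack:
          send[Bool] = recv[Bool]
            select{ack,more,data} = offer{ack,more,data}  (⊕→&)
              case ack:
                send[Int] = recv[Int]
                  X self-dual
              case more:
                send[Int] = recv[Int]
                  end self-dual
              case data:
                send[Str] = recv[Str]
                  X self-dual
        case data:
          recv[Bool] = send[Bool]
            select{more,stop} = offer{more,stop}  (⊕→&)
              case more:
                recv[Unit] = send[Unit]
                  X self-dual
              case stop:
                send[Str] = recv[Str]
                  X self-dual
    case data:
      recv[Int] = send[Int]
        select{data,ack,done} = offer{data,ack,done}  (⊕→&)
          case data:
            recv[Bool] = send[Bool]
              recv[Int] = send[Int]
                X self-dual
          case ack:
            send[Int] = recv[Int]
              offer{stop,ack,data} = select{stop,ack,data}  (&→⊕)
                case stop:
                  X self-dual
                case ack:
                  X self-dual
                case data:
                  end self-dual
          case done:
            send[Bool] = recv[Bool]
              select{more,stop,done} = offer{more,stop,done}  (⊕→&)
                case more:
                  X self-dual
                case stop:
                  X self-dual
                case done:
                  X self-dual

μX.select{err: offer{stop: recv[Int].offer{ok: recv[Str].X, err: send[Unit].X, retry: send[Bool].X}, ack: recv[Bool].offer{ack: recv[Int].X, more: recv[Int].end, data: recv[Str].X}, data: send[Bool].offer{more: send[Unit].X, stop: recv[Str].X}}, data: send[Int].offer{data: send[Bool].send[Int].X, ack: recv[Int].select{stop: X, ack: X, data: end}, done: recv[Bool].offer{more: X, stop: X, done: X}}}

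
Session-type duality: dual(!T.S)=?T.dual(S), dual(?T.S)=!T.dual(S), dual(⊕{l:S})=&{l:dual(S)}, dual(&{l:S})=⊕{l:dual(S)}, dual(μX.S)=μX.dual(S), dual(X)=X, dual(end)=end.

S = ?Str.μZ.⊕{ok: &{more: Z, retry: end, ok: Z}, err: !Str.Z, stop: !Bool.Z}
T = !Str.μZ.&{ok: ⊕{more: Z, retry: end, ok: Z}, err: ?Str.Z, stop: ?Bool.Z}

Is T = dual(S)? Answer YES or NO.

YES

?Str | !Str  match
  μZ | μZ  match (μ self-dual)
    ⊕{ok,err,stop} | &{ok,err,stop}  match same labels
      [ok]
        &{more,retry,ok} | ⊕{more,retry,ok}  match same labels
          [more]
            Z | Z  match
          [retry]
            end | end  match
          [ok]
            Z | Z  match
      [err]
        !Str | ?Str  match
          Z | Z  match
      [stop]
        !Bool | ?Bool  match
          Z | Z  match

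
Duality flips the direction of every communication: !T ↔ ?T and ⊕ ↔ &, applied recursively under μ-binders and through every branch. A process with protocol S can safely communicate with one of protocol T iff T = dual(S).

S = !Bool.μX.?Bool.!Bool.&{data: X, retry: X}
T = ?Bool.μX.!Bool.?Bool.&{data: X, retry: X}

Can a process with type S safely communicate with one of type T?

NO

!Bool | ?Bool  ok
  μX | μX  ok (μ self-dual)
    ?Bool | !Bool  ok
      !Bool | ?Bool  ok
        &{data,retry} | &{data,retry}  ✗ choice polarity not flipped — not dual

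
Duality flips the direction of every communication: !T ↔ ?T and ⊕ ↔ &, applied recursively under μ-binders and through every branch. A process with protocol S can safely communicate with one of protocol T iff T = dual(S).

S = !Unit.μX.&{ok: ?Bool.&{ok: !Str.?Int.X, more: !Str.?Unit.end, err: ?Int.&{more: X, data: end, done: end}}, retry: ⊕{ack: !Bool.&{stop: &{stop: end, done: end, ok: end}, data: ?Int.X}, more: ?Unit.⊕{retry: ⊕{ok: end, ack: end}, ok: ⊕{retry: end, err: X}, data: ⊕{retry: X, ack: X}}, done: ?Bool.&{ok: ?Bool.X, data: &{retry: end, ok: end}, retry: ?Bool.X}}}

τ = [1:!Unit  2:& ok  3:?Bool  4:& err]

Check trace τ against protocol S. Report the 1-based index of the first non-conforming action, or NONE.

[1] !Unit  ok  residual = μX.…
[2] & ok  ok  residual = ?Bool.&{ok: !Str.?Int.μX.…, more: !Str.?Unit.end, err: ?Int.&{more: μX.…, data: end, done: end}}
[3] ?Bool  ok  residual = &{ok: !Str.?Int.μX.…, more: !Str.?Unit.end, err: ?Int.&{more: μX.…, data: end, done: end}}
[4] & err  ok  residual = ?Int.&{more: μX.…, data: end, done: end}
τ conforms to S (length 4)

NONE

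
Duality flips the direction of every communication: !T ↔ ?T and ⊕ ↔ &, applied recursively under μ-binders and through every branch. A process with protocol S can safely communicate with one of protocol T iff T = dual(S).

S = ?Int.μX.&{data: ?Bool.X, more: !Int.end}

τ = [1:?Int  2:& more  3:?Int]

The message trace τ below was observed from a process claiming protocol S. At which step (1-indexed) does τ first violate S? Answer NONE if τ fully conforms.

@1 ?Int  ok  now at μX.…
@2 & more  ok  now at !Int.end
@3 got ?Int, protocol expects !Int  ✗

3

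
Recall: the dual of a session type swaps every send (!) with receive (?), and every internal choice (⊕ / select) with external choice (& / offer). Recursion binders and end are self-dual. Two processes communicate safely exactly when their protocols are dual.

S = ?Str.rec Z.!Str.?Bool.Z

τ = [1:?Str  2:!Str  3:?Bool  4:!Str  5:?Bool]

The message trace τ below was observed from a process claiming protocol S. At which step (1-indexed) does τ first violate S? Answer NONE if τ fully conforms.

@1 ?Str  ✓  state: rec Z.…
@2 !Str  ✓  state: ?Bool.rec Z.…
@3 ?Bool  ✓  state: rec Z.…
@4 !Str  ✓  state: ?Bool.rec Z.…
@5 ?Bool  ✓  state: rec Z.…
trace exhausted — no violation

NONE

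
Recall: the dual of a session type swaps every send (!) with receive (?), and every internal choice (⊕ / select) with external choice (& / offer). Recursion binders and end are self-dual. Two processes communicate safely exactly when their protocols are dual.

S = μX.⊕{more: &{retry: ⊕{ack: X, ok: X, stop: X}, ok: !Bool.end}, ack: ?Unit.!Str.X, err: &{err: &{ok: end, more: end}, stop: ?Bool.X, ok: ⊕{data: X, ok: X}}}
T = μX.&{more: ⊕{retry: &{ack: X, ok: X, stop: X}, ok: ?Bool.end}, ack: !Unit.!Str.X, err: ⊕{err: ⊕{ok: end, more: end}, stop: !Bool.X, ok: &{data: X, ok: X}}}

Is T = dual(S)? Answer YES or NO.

NO

μX | μX  ok (μ self-dual)
  ⊕{more,ack,err} | &{more,ack,err}  ok same labels
    • more:
      &{retry,ok} | ⊕{retry,ok}  ok same labels
        • retry:
          ⊕{ack,ok,stop} | &{ack,ok,stop}  ok same labels
            • ack:
              X | X  ok
            • ok:
              X | X  ok
            • stop:
              X | X  ok
        • ok:
          !Bool | ?Bool  ok
            end | end  ok
    • ack:
      ?Unit | !Unit  ok
        !Str | !Str  ✗ same direction on both sides — not dual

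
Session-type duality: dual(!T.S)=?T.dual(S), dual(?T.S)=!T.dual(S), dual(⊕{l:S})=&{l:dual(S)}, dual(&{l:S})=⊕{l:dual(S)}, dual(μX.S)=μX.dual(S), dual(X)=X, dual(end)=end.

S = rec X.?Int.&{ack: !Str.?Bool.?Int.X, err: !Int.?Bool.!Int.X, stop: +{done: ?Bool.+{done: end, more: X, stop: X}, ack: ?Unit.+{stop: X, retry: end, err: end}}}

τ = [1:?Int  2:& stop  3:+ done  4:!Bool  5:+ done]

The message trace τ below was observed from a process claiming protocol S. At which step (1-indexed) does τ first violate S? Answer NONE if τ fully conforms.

4

step 1: ?Int  ✓  state: &{ack: !Str.?Bool.?Int.rec X.…, err: !Int.?Bool.!Int.rec X.…, stop: +{done: ?Bool.+{done: end, more: rec X.…, stop: rec X.…}, ack: ?Unit.+{stop: rec X.…, retry: end, err: end}}}
step 2: & stop  ✓  state: +{done: ?Bool.+{done: end, more: rec X.…, stop: rec X.…}, ack: ?Unit.+{stop: rec X.…, retry: end, err: end}}
step 3: + done  ✓  state: ?Bool.+{done: end, more: rec X.…, stop: rec X.…}
step 4: got !Bool, protocol expects ?Bool  ✗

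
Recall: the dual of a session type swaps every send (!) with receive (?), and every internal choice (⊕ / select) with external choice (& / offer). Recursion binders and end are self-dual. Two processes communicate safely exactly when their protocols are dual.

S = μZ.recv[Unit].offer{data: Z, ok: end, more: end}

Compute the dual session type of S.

μZ ↦ μZ  (binder kept)
  recv[Unit] ↦ send[Unit]
    offer{data,ok,more} ↦ select{data,ok,more}  (&→⊕)
      case data:
        Z ↦ Z
      case ok:
        end ↦ end
      case more:
        end ↦ end

μZ.send[Unit].select{data: Z, ok: end, more: end}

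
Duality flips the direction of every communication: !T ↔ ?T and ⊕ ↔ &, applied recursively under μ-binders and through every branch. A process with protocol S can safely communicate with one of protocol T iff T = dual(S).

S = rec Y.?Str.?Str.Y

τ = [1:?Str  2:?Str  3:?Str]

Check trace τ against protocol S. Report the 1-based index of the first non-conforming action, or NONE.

NONE

@1 ?Str  ok  residual = ?Str.rec Y.…
@2 ?Str  ok  residual = rec Y.…
@3 ?Str  ok  residual = ?Str.rec Y.…
all 3 steps conform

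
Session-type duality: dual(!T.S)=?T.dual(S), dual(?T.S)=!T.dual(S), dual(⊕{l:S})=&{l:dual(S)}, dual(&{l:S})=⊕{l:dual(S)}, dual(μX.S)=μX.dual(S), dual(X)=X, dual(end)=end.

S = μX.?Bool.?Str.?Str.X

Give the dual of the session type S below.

μX → μX  (μ self-dual)
  ?Bool → !Bool
    ?Str → !Str
      ?Str → !Str
        X self-dual

μX.!Bool.!Str.!Str.X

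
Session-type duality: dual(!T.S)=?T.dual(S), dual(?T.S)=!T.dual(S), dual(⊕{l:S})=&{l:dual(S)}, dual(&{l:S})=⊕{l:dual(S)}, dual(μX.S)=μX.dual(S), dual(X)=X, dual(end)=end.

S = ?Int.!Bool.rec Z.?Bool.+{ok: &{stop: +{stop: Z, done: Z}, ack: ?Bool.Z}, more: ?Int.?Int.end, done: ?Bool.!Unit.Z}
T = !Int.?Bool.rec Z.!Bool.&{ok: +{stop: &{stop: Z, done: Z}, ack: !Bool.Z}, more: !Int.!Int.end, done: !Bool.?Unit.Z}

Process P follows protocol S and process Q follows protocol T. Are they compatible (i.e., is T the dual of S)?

YES

?Int | !Int  ok
  !Bool | ?Bool  ok
    rec Z | rec Z  ok (rec unchanged)
      ?Bool | !Bool  ok
        +{ok,more,done} | &{ok,more,done}  ok label sets agree
          • ok:
            &{stop,ack} | +{stop,ack}  ok label sets agree
              • stop:
                +{stop,done} | &{stop,done}  ok label sets agree
                  • stop:
                    Z | Z  ok
                  • done:
                    Z | Z  ok
              • ack:
                ?Bool | !Bool  ok
                  Z | Z  ok
          • more:
            ?Int | !Int  ok
              ?Int | !Int  ok
                end | end  ok
          • done:
            ?Bool | !Bool  ok
              !Unit | ?Unit  ok
                Z | Z  ok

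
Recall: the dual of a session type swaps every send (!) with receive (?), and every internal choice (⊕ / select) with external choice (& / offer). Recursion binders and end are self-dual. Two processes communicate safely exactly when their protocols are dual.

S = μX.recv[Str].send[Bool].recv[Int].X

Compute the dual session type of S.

μX.send[Str].recv[Bool].send[Int].X

μX → μX  (binder kept)
  recv[Str] → send[Str]
    send[Bool] → recv[Bool]
      recv[Int] → send[Int]
        X self-dual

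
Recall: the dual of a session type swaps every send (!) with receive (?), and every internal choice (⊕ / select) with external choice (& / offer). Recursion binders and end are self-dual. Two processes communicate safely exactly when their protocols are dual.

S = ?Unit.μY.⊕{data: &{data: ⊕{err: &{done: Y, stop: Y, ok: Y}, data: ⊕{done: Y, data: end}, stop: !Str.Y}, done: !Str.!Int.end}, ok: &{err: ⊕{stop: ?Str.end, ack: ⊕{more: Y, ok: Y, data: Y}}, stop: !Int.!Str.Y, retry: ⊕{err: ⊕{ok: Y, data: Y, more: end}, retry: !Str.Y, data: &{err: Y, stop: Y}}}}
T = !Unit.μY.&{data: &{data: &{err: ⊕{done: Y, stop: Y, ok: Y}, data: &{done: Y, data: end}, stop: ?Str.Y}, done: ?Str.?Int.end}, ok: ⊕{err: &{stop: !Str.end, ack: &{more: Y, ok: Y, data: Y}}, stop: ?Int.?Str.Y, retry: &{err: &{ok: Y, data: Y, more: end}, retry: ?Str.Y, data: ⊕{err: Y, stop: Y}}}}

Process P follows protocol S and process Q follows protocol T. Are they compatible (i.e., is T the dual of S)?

NO

?Unit ‖ !Unit  ok
  μY ‖ μY  ok (μ self-dual)
    ⊕{data,ok} ‖ &{data,ok}  ok label sets agree
      [data]
        &{data,done} ‖ &{data,done}  ✗ choice polarity not flipped — not dual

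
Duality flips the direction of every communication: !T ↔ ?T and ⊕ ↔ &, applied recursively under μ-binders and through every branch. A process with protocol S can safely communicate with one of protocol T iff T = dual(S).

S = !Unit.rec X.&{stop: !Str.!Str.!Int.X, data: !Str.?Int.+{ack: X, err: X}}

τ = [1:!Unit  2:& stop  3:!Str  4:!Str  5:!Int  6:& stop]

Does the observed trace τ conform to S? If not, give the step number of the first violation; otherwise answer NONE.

NONE

[1] !Unit  ok  residual = rec X.…
[2] & stop  ok  residual = !Str.!Str.!Int.rec X.…
[3] !Str  ok  residual = !Str.!Int.rec X.…
[4] !Str  ok  residual = !Int.rec X.…
[5] !Int  ok  residual = rec X.…
[6] & stop  ok  residual = !Str.!Str.!Int.rec X.…
all 6 steps conform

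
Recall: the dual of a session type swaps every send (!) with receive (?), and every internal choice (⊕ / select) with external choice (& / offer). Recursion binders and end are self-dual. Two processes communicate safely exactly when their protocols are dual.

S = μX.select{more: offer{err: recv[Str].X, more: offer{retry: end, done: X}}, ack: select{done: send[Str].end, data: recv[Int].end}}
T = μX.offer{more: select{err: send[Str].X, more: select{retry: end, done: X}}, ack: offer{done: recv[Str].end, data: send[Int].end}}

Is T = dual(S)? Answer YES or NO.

YES

μX vs μX  match (μ self-dual)
  select{more,ack} vs offer{more,ack}  match label sets agree
    • more:
      offer{err,more} vs select{err,more}  match label sets agree
        • err:
          recv[Str] vs send[Str]  match
            X vs X  match
        • more:
          offer{retry,done} vs select{retry,done}  match label sets agree
            • retry:
              end vs end  match
            • done:
              X vs X  match
    • ack:
      select{done,data} vs offer{done,data}  match label sets agree
        • done:
          send[Str] vs recv[Str]  match
            end vs end  match
        • data:
          recv[Int] vs send[Int]  match
            end vs end  match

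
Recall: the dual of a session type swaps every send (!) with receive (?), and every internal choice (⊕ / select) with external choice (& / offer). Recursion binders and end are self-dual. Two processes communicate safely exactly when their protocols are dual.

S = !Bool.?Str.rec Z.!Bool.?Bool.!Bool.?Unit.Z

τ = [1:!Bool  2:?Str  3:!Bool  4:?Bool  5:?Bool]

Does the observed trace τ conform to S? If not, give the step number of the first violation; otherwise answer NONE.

[1] !Bool  ok  state: ?Str.rec Z.…
[2] ?Str  ok  state: rec Z.…
[3] !Bool  ok  state: ?Bool.!Bool.?Unit.rec Z.…
[4] ?Bool  ok  state: !Bool.?Unit.rec Z.…
[5] got ?Bool, protocol expects !Bool  ✗

5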